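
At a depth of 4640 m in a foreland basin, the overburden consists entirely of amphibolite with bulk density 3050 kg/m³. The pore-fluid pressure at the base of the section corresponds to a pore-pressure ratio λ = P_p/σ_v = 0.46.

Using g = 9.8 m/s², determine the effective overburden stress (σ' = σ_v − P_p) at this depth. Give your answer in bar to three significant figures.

749 bar

Overburden (lithostatic) stress σ_v:
amphibolite: 3050 kg/m³ × 9.8 m/s² × 4640 m = 1.387×10^8 Pa = 138.7 MPa
Pore pressure P_p = λ·σ_v = 0.46 × 138.7 MPa = 63.80 MPa
Effective stress σ' = σ_v − P_p = 138.7 − 63.80 = 74.892 MPa = 748.92 bar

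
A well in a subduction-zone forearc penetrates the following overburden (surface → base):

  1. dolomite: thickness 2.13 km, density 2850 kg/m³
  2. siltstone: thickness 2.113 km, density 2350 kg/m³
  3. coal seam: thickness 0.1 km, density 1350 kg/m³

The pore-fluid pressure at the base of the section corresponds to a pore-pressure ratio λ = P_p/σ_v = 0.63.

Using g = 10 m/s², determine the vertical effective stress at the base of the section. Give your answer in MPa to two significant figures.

41 MPa

Overburden (lithostatic) stress σ_v:
dolomite: 2850 kg/m³ × 10 m/s² × 2130 m = 6.071×10^7 Pa = 60.70 MPa
siltstone: 2350 kg/m³ × 10 m/s² × 2113 m = 4.966×10^7 Pa = 49.66 MPa
coal seam: 1350 kg/m³ × 10 m/s² × 100 m = 1.350×10^6 Pa = 1.350 MPa
Total = 60.70 + 49.66 + 1.350 = 111.71 MPa
Pore pressure P_p = λ·σ_v = 0.63 × 111.7 MPa = 70.38 MPa
Effective stress σ' = σ_v − P_p = 111.7 − 70.38 = 41.333 MPa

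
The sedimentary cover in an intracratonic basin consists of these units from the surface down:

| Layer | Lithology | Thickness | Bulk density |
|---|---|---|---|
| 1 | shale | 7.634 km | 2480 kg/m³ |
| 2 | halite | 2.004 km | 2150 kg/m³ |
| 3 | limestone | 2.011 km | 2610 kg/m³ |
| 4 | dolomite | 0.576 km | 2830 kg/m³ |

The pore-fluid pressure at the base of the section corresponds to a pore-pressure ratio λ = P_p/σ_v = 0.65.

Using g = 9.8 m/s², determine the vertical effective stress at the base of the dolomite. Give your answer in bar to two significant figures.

Overburden (lithostatic) stress σ_v:
shale: 2480 kg/m³ × 9.8 m/s² × 7634 m = 1.855×10^8 Pa = 185.5 MPa
halite: 2150 kg/m³ × 9.8 m/s² × 2004 m = 4.222×10^7 Pa = 42.22 MPa
limestone: 2610 kg/m³ × 9.8 m/s² × 2011 m = 5.144×10^7 Pa = 51.44 MPa
dolomite: 2830 kg/m³ × 9.8 m/s² × 576 m = 1.597×10^7 Pa = 15.97 MPa
Total = 185.5 + 42.22 + 51.44 + 15.97 = 295.17 MPa
Pore pressure P_p = λ·σ_v = 0.65 × 295.2 MPa = 191.9 MPa
Effective stress σ' = σ_v − P_p = 295.2 − 191.9 = 103.31 MPa = 1033.1 bar

1000 bar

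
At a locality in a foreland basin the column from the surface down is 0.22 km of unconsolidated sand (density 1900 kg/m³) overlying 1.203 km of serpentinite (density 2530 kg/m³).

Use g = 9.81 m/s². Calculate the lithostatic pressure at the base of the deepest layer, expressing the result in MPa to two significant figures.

unconsolidated sand: 1900 kg/m³ × 9.81 m/s² × 220 m = 4.101×10^6 Pa = 4.101 MPa
serpentinite: 2530 kg/m³ × 9.81 m/s² × 1203 m = 2.986×10^7 Pa = 29.86 MPa
Total = 4.101 + 29.86 = 33.958 MPa

34 MPa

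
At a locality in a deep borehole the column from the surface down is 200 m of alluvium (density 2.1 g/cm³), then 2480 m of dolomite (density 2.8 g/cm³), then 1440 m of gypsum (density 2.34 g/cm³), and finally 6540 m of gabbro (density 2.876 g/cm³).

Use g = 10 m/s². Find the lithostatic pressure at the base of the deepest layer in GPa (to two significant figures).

alluvium: 2100 kg/m³ × 10 m/s² × 200 m = 4.200×10^6 Pa = 4.200×10^-3 GPa
dolomite: 2800 kg/m³ × 10 m/s² × 2480 m = 6.944×10^7 Pa = 0.06944 GPa
gypsum: 2340 kg/m³ × 10 m/s² × 1440 m = 3.370×10^7 Pa = 0.03370 GPa
gabbro: 2876 kg/m³ × 10 m/s² × 6540 m = 1.881×10^8 Pa = 0.1881 GPa
Total = 4.200×10^-3 + 0.06944 + 0.03370 + 0.1881 = 0.29543 GPa

0.30 GPa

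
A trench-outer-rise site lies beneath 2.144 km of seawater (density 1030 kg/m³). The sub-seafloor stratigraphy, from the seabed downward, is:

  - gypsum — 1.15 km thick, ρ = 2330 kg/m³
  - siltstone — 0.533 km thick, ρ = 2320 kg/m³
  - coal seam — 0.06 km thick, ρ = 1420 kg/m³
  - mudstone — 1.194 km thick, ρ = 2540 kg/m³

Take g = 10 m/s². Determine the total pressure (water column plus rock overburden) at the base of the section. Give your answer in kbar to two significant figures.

seawater: 1030 kg/m³ × 10 m/s² × 2144 m = 2.208×10^7 Pa = 0.2208 kbar
gypsum: 2330 kg/m³ × 10 m/s² × 1150 m = 2.679×10^7 Pa = 0.2680 kbar
siltstone: 2320 kg/m³ × 10 m/s² × 533 m = 1.237×10^7 Pa = 0.1237 kbar
coal seam: 1420 kg/m³ × 10 m/s² × 60 m = 8.520×10^5 Pa = 8.520×10^-3 kbar
mudstone: 2540 kg/m³ × 10 m/s² × 1194 m = 3.033×10^7 Pa = 0.3033 kbar
Total = 0.2208 + 0.2680 + 0.1237 + 8.520×10^-3 + 0.3033 = 0.92423 kbar

0.92 kbar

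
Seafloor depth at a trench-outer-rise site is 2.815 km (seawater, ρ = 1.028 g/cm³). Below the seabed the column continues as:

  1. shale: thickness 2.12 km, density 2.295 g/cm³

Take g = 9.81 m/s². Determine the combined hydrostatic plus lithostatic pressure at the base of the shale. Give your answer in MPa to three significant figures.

seawater: 1028 kg/m³ × 9.81 m/s² × 2815 m = 2.839×10^7 Pa = 28.39 MPa
shale: 2295 kg/m³ × 9.81 m/s² × 2120 m = 4.773×10^7 Pa = 47.73 MPa
Total = 28.39 + 47.73 = 76.118 MPa

76.1 MPa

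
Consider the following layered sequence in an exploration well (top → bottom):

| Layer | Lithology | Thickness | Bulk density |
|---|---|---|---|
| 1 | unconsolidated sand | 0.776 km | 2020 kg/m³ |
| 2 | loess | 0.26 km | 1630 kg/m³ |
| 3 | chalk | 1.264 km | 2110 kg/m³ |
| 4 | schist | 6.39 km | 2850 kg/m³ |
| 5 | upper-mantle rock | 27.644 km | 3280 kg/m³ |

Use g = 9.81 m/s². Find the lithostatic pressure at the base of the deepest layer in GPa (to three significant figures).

1.11 GPa

unconsolidated sand: 2020 kg/m³ × 9.81 m/s² × 776 m = 1.538×10^7 Pa = 0.01538 GPa
loess: 1630 kg/m³ × 9.81 m/s² × 260 m = 4.157×10^6 Pa = 4.157×10^-3 GPa
chalk: 2110 kg/m³ × 9.81 m/s² × 1264 m = 2.616×10^7 Pa = 0.02616 GPa
schist: 2850 kg/m³ × 9.81 m/s² × 6390 m = 1.787×10^8 Pa = 0.1787 GPa
upper-mantle rock: 3280 kg/m³ × 9.81 m/s² × 27644 m = 8.895×10^8 Pa = 0.8895 GPa
Total = 0.01538 + 4.157×10^-3 + 0.02616 + 0.1787 + 0.8895 = 1.1138 GPa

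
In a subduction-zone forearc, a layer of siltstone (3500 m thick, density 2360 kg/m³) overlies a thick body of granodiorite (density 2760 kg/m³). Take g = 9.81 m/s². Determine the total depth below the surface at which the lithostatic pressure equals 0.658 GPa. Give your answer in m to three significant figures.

24800 m

Pressure at base of upper layers: 2360×9.81×3500 = 8.103×10^7 Pa = 0.08103 GPa
Remaining pressure to be supplied by granodiorite: 6.580×10^8 − 8.103×10^7 = 5.770×10^8 Pa
Additional depth in granodiorite = 5.770×10^8 Pa / (2760 kg/m³ × 9.81 m/s²) = 21310 m
Total depth = 3500 m + 21310 m = 24810 m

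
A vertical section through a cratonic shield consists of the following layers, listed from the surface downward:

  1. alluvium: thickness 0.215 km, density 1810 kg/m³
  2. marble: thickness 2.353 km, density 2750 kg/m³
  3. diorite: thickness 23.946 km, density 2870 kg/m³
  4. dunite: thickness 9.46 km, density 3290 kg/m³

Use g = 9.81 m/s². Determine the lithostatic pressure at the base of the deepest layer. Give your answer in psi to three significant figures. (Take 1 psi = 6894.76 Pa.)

152000 psi

alluvium: 1810 kg/m³ × 9.81 m/s² × 215 m = 3.818×10^6 Pa = 553.7 psi
marble: 2750 kg/m³ × 9.81 m/s² × 2353 m = 6.348×10^7 Pa = 9207 psi
diorite: 2870 kg/m³ × 9.81 m/s² × 23946 m = 6.742×10^8 Pa = 97783 psi
dunite: 3290 kg/m³ × 9.81 m/s² × 9460 m = 3.053×10^8 Pa = 44283 psi
Total = 553.7 + 9207 + 97783 + 44283 = 1.5183×10^5 psi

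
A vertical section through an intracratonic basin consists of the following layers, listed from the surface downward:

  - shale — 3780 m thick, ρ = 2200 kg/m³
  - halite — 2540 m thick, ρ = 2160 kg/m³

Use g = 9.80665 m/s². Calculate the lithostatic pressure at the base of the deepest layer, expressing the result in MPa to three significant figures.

shale: 2200 kg/m³ × 9.80665 m/s² × 3780 m = 8.155×10^7 Pa = 81.55 MPa
halite: 2160 kg/m³ × 9.80665 m/s² × 2540 m = 5.380×10^7 Pa = 53.80 MPa
Total = 81.55 + 53.80 = 135.36 MPa

135 MPa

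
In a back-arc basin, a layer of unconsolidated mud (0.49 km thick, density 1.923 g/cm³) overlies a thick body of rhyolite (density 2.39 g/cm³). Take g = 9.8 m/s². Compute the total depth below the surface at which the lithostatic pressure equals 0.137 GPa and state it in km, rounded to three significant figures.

5.94 km

Pressure at base of upper layers: 1923×9.8×490 = 9.234×10^6 Pa = 9.234×10^-3 GPa
Remaining pressure to be supplied by rhyolite: 1.370×10^8 − 9.234×10^6 = 1.278×10^8 Pa
Additional depth in rhyolite = 1.278×10^8 Pa / (2390 kg/m³ × 9.8 m/s²) = 5454.9 m
Total depth = 490 m + 5454.9 m = 5944.9 m
= 5.9449 km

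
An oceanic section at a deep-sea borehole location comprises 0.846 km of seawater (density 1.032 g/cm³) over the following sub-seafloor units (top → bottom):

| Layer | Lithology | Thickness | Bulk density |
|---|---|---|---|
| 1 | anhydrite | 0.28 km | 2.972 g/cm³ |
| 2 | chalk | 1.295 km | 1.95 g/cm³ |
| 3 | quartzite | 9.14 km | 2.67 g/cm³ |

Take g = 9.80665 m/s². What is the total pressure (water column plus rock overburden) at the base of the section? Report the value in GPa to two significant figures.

0.28 GPa

seawater: 1032 kg/m³ × 9.80665 m/s² × 846 m = 8.562×10^6 Pa = 8.562×10^-3 GPa
anhydrite: 2972 kg/m³ × 9.80665 m/s² × 280 m = 8.161×10^6 Pa = 8.161×10^-3 GPa
chalk: 1950 kg/m³ × 9.80665 m/s² × 1295 m = 2.476×10^7 Pa = 0.02476 GPa
quartzite: 2670 kg/m³ × 9.80665 m/s² × 9140 m = 2.393×10^8 Pa = 0.2393 GPa
Total = 8.562×10^-3 + 8.161×10^-3 + 0.02476 + 0.2393 = 0.28081 GPa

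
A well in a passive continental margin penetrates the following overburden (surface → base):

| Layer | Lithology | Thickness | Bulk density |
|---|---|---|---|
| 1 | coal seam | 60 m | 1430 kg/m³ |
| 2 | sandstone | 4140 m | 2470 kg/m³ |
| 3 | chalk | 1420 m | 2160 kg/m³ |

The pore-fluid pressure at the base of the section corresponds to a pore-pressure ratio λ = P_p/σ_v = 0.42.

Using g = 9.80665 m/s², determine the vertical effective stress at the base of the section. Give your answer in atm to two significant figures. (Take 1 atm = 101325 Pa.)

Overburden (lithostatic) stress σ_v:
coal seam: 1430 kg/m³ × 9.80665 m/s² × 60 m = 8.414×10^5 Pa = 0.8414 MPa
sandstone: 2470 kg/m³ × 9.80665 m/s² × 4140 m = 1.003×10^8 Pa = 100.3 MPa
chalk: 2160 kg/m³ × 9.80665 m/s² × 1420 m = 3.008×10^7 Pa = 30.08 MPa
Total = 0.8414 + 100.3 + 30.08 = 131.20 MPa
Pore pressure P_p = λ·σ_v = 0.42 × 131.2 MPa = 55.10 MPa
Effective stress σ' = σ_v − P_p = 131.2 − 55.10 = 76.097 MPa = 751.02 atm

750 atm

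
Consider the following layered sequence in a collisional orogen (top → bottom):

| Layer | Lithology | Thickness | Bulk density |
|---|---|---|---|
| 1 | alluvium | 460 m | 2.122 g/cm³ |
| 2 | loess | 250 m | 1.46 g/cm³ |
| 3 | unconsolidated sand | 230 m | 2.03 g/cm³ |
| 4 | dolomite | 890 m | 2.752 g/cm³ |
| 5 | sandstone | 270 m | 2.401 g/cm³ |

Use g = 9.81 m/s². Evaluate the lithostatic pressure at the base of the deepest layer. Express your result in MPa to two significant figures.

48 MPa

alluvium: 2122 kg/m³ × 9.81 m/s² × 460 m = 9.576×10^6 Pa = 9.576 MPa
loess: 1460 kg/m³ × 9.81 m/s² × 250 m = 3.581×10^6 Pa = 3.581 MPa
unconsolidated sand: 2030 kg/m³ × 9.81 m/s² × 230 m = 4.580×10^6 Pa = 4.580 MPa
dolomite: 2752 kg/m³ × 9.81 m/s² × 890 m = 2.403×10^7 Pa = 24.03 MPa
sandstone: 2401 kg/m³ × 9.81 m/s² × 270 m = 6.360×10^6 Pa = 6.360 MPa
Total = 9.576 + 3.581 + 4.580 + 24.03 + 6.360 = 48.124 MPa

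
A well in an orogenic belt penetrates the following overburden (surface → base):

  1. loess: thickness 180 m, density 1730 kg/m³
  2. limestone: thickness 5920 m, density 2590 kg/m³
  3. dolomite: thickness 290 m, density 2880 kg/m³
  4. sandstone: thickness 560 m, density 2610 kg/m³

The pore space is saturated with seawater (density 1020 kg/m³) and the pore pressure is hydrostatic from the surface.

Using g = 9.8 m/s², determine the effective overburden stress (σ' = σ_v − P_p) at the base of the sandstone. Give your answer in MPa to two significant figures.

Overburden (lithostatic) stress σ_v:
loess: 1730 kg/m³ × 9.8 m/s² × 180 m = 3.052×10^6 Pa = 3.052 MPa
limestone: 2590 kg/m³ × 9.8 m/s² × 5920 m = 1.503×10^8 Pa = 150.3 MPa
dolomite: 2880 kg/m³ × 9.8 m/s² × 290 m = 8.185×10^6 Pa = 8.185 MPa
sandstone: 2610 kg/m³ × 9.8 m/s² × 560 m = 1.432×10^7 Pa = 14.32 MPa
Total = 3.052 + 150.3 + 8.185 + 14.32 = 175.82 MPa
Pore pressure P_p = 1020 kg/m³ × 9.8 m/s² × 6950 m = 6.947×10^7 Pa = 69.47 MPa
Effective stress σ' = σ_v − P_p = 175.8 − 69.47 = 106.35 MPa

110 MPa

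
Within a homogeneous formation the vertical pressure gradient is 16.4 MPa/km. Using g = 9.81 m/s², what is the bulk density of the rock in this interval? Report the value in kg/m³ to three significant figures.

1670 kg/m³

ρ = (dP/dz)/g = 16.4 MPa/km / 9.81 m/s² = 16400 Pa/m / 9.81 m/s² = 1671.8 kg/m³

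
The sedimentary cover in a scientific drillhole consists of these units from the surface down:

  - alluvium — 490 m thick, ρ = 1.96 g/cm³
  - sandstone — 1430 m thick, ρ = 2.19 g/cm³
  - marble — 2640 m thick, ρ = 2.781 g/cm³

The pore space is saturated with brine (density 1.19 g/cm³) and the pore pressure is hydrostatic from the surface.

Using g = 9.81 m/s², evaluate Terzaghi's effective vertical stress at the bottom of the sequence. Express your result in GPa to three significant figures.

0.0589 GPa

Overburden (lithostatic) stress σ_v:
alluvium: 1960 kg/m³ × 9.81 m/s² × 490 m = 9.422×10^6 Pa = 9.422 MPa
sandstone: 2190 kg/m³ × 9.81 m/s² × 1430 m = 3.072×10^7 Pa = 30.72 MPa
marble: 2781 kg/m³ × 9.81 m/s² × 2640 m = 7.202×10^7 Pa = 72.02 MPa
Total = 9.422 + 30.72 + 72.02 = 112.17 MPa
Pore pressure P_p = 1190 kg/m³ × 9.81 m/s² × 4560 m = 5.323×10^7 Pa = 53.23 MPa
Effective stress σ' = σ_v − P_p = 112.2 − 53.23 = 58.934 MPa = 0.058934 GPa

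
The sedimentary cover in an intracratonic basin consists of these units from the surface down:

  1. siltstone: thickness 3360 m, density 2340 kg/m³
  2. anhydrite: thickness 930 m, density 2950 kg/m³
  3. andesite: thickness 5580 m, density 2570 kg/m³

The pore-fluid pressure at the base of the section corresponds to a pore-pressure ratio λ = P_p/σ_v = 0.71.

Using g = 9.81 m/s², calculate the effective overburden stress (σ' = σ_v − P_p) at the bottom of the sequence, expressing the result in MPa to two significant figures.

Overburden (lithostatic) stress σ_v:
siltstone: 2340 kg/m³ × 9.81 m/s² × 3360 m = 7.713×10^7 Pa = 77.13 MPa
anhydrite: 2950 kg/m³ × 9.81 m/s² × 930 m = 2.691×10^7 Pa = 26.91 MPa
andesite: 2570 kg/m³ × 9.81 m/s² × 5580 m = 1.407×10^8 Pa = 140.7 MPa
Total = 77.13 + 26.91 + 140.7 = 244.73 MPa
Pore pressure P_p = λ·σ_v = 0.71 × 244.7 MPa = 173.8 MPa
Effective stress σ' = σ_v − P_p = 244.7 − 173.8 = 70.970 MPa

71 MPa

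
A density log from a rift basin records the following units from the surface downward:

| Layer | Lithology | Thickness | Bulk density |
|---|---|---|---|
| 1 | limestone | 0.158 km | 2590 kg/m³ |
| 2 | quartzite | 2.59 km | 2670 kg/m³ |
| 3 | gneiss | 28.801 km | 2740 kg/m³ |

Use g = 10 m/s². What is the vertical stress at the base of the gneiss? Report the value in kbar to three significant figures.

8.62 kbar

limestone: 2590 kg/m³ × 10 m/s² × 158 m = 4.092×10^6 Pa = 0.04092 kbar
quartzite: 2670 kg/m³ × 10 m/s² × 2590 m = 6.915×10^7 Pa = 0.6915 kbar
gneiss: 2740 kg/m³ × 10 m/s² × 28801 m = 7.891×10^8 Pa = 7.891 kbar
Total = 0.04092 + 0.6915 + 7.891 = 8.6239 kbar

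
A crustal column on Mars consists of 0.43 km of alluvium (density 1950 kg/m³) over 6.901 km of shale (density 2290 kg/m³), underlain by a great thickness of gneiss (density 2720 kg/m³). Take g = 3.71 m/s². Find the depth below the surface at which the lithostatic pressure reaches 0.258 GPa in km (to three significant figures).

26.8 km

Pressure at base of upper layers: 1950×3.71×430 + 2290×3.71×6901 = 6.174×10^7 Pa = 0.06174 GPa
Remaining pressure to be supplied by gneiss: 2.580×10^8 − 6.174×10^7 = 1.963×10^8 Pa
Additional depth in gneiss = 1.963×10^8 Pa / (2720 kg/m³ × 3.71 m/s²) = 19449 m
Total depth = 7331 m + 19449 m = 26780 m
= 26.780 km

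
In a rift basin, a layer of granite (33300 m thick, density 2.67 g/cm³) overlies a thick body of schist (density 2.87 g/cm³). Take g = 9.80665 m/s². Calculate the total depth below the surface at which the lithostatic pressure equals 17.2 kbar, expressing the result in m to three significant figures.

63400 m

Pressure at base of upper layers: 2670×9.80665×33300 = 8.719×10^8 Pa = 8.719 kbar
Remaining pressure to be supplied by schist: 1.720×10^9 − 8.719×10^8 = 8.481×10^8 Pa
Additional depth in schist = 8.481×10^8 Pa / (2870 kg/m³ × 9.80665 m/s²) = 30132 m
Total depth = 33300 m + 30132 m = 63432 m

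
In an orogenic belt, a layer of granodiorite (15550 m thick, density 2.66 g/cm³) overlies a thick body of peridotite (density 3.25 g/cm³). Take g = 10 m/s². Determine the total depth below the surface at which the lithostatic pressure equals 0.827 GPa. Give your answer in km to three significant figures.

28.3 km

Pressure at base of upper layers: 2660×10×15550 = 4.136×10^8 Pa = 0.4136 GPa
Remaining pressure to be supplied by peridotite: 8.270×10^8 − 4.136×10^8 = 4.134×10^8 Pa
Additional depth in peridotite = 4.134×10^8 Pa / (3250 kg/m³ × 10 m/s²) = 12719 m
Total depth = 15550 m + 12719 m = 28269 m
= 28.269 km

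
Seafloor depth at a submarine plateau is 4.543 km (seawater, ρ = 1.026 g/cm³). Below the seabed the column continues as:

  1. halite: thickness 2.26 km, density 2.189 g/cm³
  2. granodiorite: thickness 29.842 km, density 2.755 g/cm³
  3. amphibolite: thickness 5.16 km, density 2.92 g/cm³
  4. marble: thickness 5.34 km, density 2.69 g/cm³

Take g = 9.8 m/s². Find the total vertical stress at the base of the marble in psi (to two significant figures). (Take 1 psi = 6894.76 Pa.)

seawater: 1026 kg/m³ × 9.8 m/s² × 4543 m = 4.568×10^7 Pa = 6625 psi
halite: 2189 kg/m³ × 9.8 m/s² × 2260 m = 4.848×10^7 Pa = 7032 psi
granodiorite: 2755 kg/m³ × 9.8 m/s² × 29842 m = 8.057×10^8 Pa = 1.169×10^5 psi
amphibolite: 2920 kg/m³ × 9.8 m/s² × 5160 m = 1.477×10^8 Pa = 21416 psi
marble: 2690 kg/m³ × 9.8 m/s² × 5340 m = 1.408×10^8 Pa = 20417 psi
Total = 6625 + 7032 + 1.169×10^5 + 21416 + 20417 = 1.7235×10^5 psi

170000 psi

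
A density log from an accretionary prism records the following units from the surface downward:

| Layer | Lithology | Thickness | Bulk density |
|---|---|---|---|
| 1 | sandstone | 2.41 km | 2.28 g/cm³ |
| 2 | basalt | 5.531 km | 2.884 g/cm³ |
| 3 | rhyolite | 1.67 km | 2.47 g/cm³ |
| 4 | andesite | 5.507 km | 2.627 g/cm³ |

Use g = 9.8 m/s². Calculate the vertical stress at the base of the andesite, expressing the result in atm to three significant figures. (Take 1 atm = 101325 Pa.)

3870 atm

sandstone: 2280 kg/m³ × 9.8 m/s² × 2410 m = 5.385×10^7 Pa = 531.4 atm
basalt: 2884 kg/m³ × 9.8 m/s² × 5531 m = 1.563×10^8 Pa = 1543 atm
rhyolite: 2470 kg/m³ × 9.8 m/s² × 1670 m = 4.042×10^7 Pa = 399.0 atm
andesite: 2627 kg/m³ × 9.8 m/s² × 5507 m = 1.418×10^8 Pa = 1399 atm
Total = 531.4 + 1543 + 399.0 + 1399 = 3872.4 atm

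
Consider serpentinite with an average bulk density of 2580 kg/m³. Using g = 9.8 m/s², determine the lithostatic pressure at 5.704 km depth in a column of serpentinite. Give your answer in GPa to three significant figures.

0.144 GPa

serpentinite: 2580 kg/m³ × 9.8 m/s² × 5704 m = 1.442×10^8 Pa = 0.1442 GPa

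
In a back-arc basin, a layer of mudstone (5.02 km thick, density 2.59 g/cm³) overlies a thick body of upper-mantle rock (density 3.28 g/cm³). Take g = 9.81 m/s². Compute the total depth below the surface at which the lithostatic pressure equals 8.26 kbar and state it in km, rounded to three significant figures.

Pressure at base of upper layers: 2590×9.81×5020 = 1.275×10^8 Pa = 1.275 kbar
Remaining pressure to be supplied by upper-mantle rock: 8.260×10^8 − 1.275×10^8 = 6.985×10^8 Pa
Additional depth in upper-mantle rock = 6.985×10^8 Pa / (3280 kg/m³ × 9.81 m/s²) = 21707 m
Total depth = 5020 m + 21707 m = 26727 m
= 26.727 km

26.7 km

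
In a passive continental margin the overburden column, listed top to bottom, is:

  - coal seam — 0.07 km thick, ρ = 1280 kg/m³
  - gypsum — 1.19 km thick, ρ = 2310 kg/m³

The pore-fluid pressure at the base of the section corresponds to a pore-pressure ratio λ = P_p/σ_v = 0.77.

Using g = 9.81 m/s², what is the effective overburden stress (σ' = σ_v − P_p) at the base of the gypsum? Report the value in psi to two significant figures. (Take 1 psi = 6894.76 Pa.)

Overburden (lithostatic) stress σ_v:
coal seam: 1280 kg/m³ × 9.81 m/s² × 70 m = 8.790×10^5 Pa = 0.8790 MPa
gypsum: 2310 kg/m³ × 9.81 m/s² × 1190 m = 2.697×10^7 Pa = 26.97 MPa
Total = 0.8790 + 26.97 = 27.846 MPa
Pore pressure P_p = λ·σ_v = 0.77 × 27.85 MPa = 21.44 MPa
Effective stress σ' = σ_v − P_p = 27.85 − 21.44 = 6.4045 MPa = 928.90 psi

930 psi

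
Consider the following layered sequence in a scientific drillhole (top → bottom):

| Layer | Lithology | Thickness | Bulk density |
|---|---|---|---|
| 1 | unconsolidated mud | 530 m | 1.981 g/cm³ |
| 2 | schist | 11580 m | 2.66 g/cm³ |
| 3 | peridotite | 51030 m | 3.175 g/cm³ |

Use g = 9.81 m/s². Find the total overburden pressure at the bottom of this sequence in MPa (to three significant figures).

unconsolidated mud: 1981 kg/m³ × 9.81 m/s² × 530 m = 1.030×10^7 Pa = 10.30 MPa
schist: 2660 kg/m³ × 9.81 m/s² × 11580 m = 3.022×10^8 Pa = 302.2 MPa
peridotite: 3175 kg/m³ × 9.81 m/s² × 51030 m = 1.589×10^9 Pa = 1589 MPa
Total = 10.30 + 302.2 + 1589 = 1901.9 MPa

1900 MPa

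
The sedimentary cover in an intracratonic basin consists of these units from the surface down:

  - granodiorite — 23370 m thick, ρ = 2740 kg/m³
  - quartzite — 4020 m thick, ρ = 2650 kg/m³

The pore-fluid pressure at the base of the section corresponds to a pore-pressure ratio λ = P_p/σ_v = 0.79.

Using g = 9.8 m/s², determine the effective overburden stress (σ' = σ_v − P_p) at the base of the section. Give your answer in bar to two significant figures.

Overburden (lithostatic) stress σ_v:
granodiorite: 2740 kg/m³ × 9.8 m/s² × 23370 m = 6.275×10^8 Pa = 627.5 MPa
quartzite: 2650 kg/m³ × 9.8 m/s² × 4020 m = 1.044×10^8 Pa = 104.4 MPa
Total = 627.5 + 104.4 = 731.93 MPa
Pore pressure P_p = λ·σ_v = 0.79 × 731.9 MPa = 578.2 MPa
Effective stress σ' = σ_v − P_p = 731.9 − 578.2 = 153.71 MPa = 1537.1 bar

1500 bar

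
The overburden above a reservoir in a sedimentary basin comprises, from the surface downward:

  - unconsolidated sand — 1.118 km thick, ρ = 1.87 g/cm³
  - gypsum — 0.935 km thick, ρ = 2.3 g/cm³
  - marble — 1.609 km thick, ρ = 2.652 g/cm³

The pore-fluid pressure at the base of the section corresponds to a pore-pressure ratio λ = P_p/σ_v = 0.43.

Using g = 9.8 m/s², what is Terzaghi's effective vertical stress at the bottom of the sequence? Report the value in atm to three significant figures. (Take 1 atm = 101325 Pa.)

469 atm

Overburden (lithostatic) stress σ_v:
unconsolidated sand: 1870 kg/m³ × 9.8 m/s² × 1118 m = 2.049×10^7 Pa = 20.49 MPa
gypsum: 2300 kg/m³ × 9.8 m/s² × 935 m = 2.107×10^7 Pa = 21.07 MPa
marble: 2652 kg/m³ × 9.8 m/s² × 1609 m = 4.182×10^7 Pa = 41.82 MPa
Total = 20.49 + 21.07 + 41.82 = 83.381 MPa
Pore pressure P_p = λ·σ_v = 0.43 × 83.38 MPa = 35.85 MPa
Effective stress σ' = σ_v − P_p = 83.38 − 35.85 = 47.527 MPa = 469.05 atm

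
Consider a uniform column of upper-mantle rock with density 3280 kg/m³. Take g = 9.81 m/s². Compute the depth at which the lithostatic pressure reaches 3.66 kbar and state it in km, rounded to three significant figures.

11.4 km

h = P/(ρg) = 3.66 kbar / (3280 kg/m³ × 9.81 m/s²) = 3.660×10^8 Pa / 32177 Pa/m = 11375 m
= 11.375 km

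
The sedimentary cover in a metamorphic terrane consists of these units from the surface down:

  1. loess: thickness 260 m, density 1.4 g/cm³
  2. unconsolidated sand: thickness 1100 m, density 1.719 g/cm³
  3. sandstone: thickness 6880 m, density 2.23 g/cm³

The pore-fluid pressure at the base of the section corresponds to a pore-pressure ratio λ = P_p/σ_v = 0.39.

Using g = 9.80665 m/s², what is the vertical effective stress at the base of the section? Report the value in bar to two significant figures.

1100 bar

Overburden (lithostatic) stress σ_v:
loess: 1400 kg/m³ × 9.80665 m/s² × 260 m = 3.570×10^6 Pa = 3.570 MPa
unconsolidated sand: 1719 kg/m³ × 9.80665 m/s² × 1100 m = 1.854×10^7 Pa = 18.54 MPa
sandstone: 2230 kg/m³ × 9.80665 m/s² × 6880 m = 1.505×10^8 Pa = 150.5 MPa
Total = 3.570 + 18.54 + 150.5 = 172.57 MPa
Pore pressure P_p = λ·σ_v = 0.39 × 172.6 MPa = 67.30 MPa
Effective stress σ' = σ_v − P_p = 172.6 − 67.30 = 105.27 MPa = 1052.7 bar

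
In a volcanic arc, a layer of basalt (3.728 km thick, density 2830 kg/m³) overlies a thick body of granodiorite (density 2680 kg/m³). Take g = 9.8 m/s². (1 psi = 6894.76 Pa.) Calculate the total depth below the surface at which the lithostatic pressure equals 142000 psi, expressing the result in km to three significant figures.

Pressure at base of upper layers: 2830×9.8×3728 = 1.034×10^8 Pa = 14996 psi
Remaining pressure to be supplied by granodiorite: 9.791×10^8 − 1.034×10^8 = 8.757×10^8 Pa
Additional depth in granodiorite = 8.757×10^8 Pa / (2680 kg/m³ × 9.8 m/s²) = 33341 m
Total depth = 3728 m + 33341 m = 37069 m
= 37.069 km

37.1 km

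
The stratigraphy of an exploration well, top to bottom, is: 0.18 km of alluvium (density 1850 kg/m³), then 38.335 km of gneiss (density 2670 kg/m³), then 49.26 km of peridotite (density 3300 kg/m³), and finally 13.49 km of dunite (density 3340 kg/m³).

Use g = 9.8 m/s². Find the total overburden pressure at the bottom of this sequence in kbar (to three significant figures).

alluvium: 1850 kg/m³ × 9.8 m/s² × 180 m = 3.263×10^6 Pa = 0.03263 kbar
gneiss: 2670 kg/m³ × 9.8 m/s² × 38335 m = 1.003×10^9 Pa = 10.03 kbar
peridotite: 3300 kg/m³ × 9.8 m/s² × 49260 m = 1.593×10^9 Pa = 15.93 kbar
dunite: 3340 kg/m³ × 9.8 m/s² × 13490 m = 4.416×10^8 Pa = 4.416 kbar
Total = 0.03263 + 10.03 + 15.93 + 4.416 = 30.410 kbar

30.4 kbar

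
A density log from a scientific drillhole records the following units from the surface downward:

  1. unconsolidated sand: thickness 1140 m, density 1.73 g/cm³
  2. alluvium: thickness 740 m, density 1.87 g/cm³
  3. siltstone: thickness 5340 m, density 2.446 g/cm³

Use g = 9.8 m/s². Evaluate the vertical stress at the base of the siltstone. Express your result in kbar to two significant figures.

unconsolidated sand: 1730 kg/m³ × 9.8 m/s² × 1140 m = 1.933×10^7 Pa = 0.1933 kbar
alluvium: 1870 kg/m³ × 9.8 m/s² × 740 m = 1.356×10^7 Pa = 0.1356 kbar
siltstone: 2446 kg/m³ × 9.8 m/s² × 5340 m = 1.280×10^8 Pa = 1.280 kbar
Total = 0.1933 + 0.1356 + 1.280 = 1.6089 kbar

1.6 kbar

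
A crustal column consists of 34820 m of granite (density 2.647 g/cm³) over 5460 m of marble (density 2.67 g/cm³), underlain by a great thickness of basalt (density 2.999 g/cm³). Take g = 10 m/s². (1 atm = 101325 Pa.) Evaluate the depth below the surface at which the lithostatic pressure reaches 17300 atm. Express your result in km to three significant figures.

63.1 km

Pressure at base of upper layers: 2647×10×34820 + 2670×10×5460 = 1.067×10^9 Pa = 10535 atm
Remaining pressure to be supplied by basalt: 1.753×10^9 − 1.067×10^9 = 6.855×10^8 Pa
Additional depth in basalt = 6.855×10^8 Pa / (2999 kg/m³ × 10 m/s²) = 22856 m
Total depth = 40280 m + 22856 m = 63136 m
= 63.136 km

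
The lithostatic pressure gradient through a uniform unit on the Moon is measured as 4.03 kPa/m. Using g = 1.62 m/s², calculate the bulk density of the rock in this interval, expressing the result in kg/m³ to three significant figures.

2490 kg/m³

ρ = (dP/dz)/g = 4.03 kPa/m / 1.62 m/s² = 4030.0 Pa/m / 1.62 m/s² = 2487.7 kg/m³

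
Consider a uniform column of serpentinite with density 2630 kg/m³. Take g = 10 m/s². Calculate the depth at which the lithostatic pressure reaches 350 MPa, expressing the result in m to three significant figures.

13300 m

h = P/(ρg) = 350 MPa / (2630 kg/m³ × 10 m/s²) = 3.500×10^8 Pa / 26300 Pa/m = 13308 m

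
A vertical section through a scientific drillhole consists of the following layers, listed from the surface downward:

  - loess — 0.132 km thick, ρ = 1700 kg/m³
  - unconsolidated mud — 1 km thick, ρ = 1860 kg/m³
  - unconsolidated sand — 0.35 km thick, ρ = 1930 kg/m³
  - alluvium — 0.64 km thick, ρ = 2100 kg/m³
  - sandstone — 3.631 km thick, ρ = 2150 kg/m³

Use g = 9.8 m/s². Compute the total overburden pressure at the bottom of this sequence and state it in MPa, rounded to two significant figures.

120 MPa

loess: 1700 kg/m³ × 9.8 m/s² × 132 m = 2.199×10^6 Pa = 2.199 MPa
unconsolidated mud: 1860 kg/m³ × 9.8 m/s² × 1000 m = 1.823×10^7 Pa = 18.23 MPa
unconsolidated sand: 1930 kg/m³ × 9.8 m/s² × 350 m = 6.620×10^6 Pa = 6.620 MPa
alluvium: 2100 kg/m³ × 9.8 m/s² × 640 m = 1.317×10^7 Pa = 13.17 MPa
sandstone: 2150 kg/m³ × 9.8 m/s² × 3631 m = 7.651×10^7 Pa = 76.51 MPa
Total = 2.199 + 18.23 + 6.620 + 13.17 + 76.51 = 116.72 MPa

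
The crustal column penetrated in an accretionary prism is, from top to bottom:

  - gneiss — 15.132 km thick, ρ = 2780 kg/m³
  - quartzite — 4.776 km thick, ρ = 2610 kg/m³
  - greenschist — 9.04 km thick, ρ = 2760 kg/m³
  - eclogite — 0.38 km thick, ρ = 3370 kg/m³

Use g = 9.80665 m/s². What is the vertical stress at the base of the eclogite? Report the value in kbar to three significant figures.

gneiss: 2780 kg/m³ × 9.80665 m/s² × 15132 m = 4.125×10^8 Pa = 4.125 kbar
quartzite: 2610 kg/m³ × 9.80665 m/s² × 4776 m = 1.222×10^8 Pa = 1.222 kbar
greenschist: 2760 kg/m³ × 9.80665 m/s² × 9040 m = 2.447×10^8 Pa = 2.447 kbar
eclogite: 3370 kg/m³ × 9.80665 m/s² × 380 m = 1.256×10^7 Pa = 0.1256 kbar
Total = 4.125 + 1.222 + 2.447 + 0.1256 = 7.9202 kbar

7.92 kbar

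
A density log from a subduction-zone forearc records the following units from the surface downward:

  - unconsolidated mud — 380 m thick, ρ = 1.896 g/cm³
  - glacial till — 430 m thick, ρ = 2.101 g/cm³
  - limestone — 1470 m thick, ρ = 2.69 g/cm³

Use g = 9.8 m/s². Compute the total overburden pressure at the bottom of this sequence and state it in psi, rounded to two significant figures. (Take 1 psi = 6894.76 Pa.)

7900 psi

unconsolidated mud: 1896 kg/m³ × 9.8 m/s² × 380 m = 7.061×10^6 Pa = 1024 psi
glacial till: 2101 kg/m³ × 9.8 m/s² × 430 m = 8.854×10^6 Pa = 1284 psi
limestone: 2690 kg/m³ × 9.8 m/s² × 1470 m = 3.875×10^7 Pa = 5621 psi
Total = 1024 + 1284 + 5621 = 7928.7 psi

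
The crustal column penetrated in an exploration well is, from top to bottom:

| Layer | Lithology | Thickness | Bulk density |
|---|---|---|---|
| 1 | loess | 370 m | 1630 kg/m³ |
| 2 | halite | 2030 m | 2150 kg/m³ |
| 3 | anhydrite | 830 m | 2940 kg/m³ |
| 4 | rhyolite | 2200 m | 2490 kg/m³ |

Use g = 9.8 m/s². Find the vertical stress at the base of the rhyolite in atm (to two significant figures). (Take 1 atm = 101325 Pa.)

loess: 1630 kg/m³ × 9.8 m/s² × 370 m = 5.910×10^6 Pa = 58.33 atm
halite: 2150 kg/m³ × 9.8 m/s² × 2030 m = 4.277×10^7 Pa = 422.1 atm
anhydrite: 2940 kg/m³ × 9.8 m/s² × 830 m = 2.391×10^7 Pa = 236.0 atm
rhyolite: 2490 kg/m³ × 9.8 m/s² × 2200 m = 5.368×10^7 Pa = 529.8 atm
Total = 58.33 + 422.1 + 236.0 + 529.8 = 1246.3 atm

1200 atm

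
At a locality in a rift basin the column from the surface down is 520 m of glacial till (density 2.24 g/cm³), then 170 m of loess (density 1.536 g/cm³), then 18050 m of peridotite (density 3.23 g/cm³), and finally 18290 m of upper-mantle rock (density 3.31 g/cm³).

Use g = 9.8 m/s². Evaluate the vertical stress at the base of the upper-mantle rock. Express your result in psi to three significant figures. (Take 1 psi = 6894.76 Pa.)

171000 psi

glacial till: 2240 kg/m³ × 9.8 m/s² × 520 m = 1.142×10^7 Pa = 1656 psi
loess: 1536 kg/m³ × 9.8 m/s² × 170 m = 2.559×10^6 Pa = 371.1 psi
peridotite: 3230 kg/m³ × 9.8 m/s² × 18050 m = 5.714×10^8 Pa = 82868 psi
upper-mantle rock: 3310 kg/m³ × 9.8 m/s² × 18290 m = 5.933×10^8 Pa = 86050 psi
Total = 1656 + 371.1 + 82868 + 86050 = 1.7094×10^5 psi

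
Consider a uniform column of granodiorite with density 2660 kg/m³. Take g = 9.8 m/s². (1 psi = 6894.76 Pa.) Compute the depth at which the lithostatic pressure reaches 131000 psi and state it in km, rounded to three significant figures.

34.6 km

h = P/(ρg) = 131000 psi / (2660 kg/m³ × 9.8 m/s²) = 9.032×10^8 Pa / 26068 Pa/m = 34648 m
= 34.648 km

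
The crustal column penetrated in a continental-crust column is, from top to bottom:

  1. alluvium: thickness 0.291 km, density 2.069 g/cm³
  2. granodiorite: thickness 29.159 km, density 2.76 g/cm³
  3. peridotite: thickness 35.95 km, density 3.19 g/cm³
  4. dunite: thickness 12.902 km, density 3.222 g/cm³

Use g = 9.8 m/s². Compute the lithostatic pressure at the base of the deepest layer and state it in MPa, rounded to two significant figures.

2300 MPa

alluvium: 2069 kg/m³ × 9.8 m/s² × 291 m = 5.900×10^6 Pa = 5.900 MPa
granodiorite: 2760 kg/m³ × 9.8 m/s² × 29159 m = 7.887×10^8 Pa = 788.7 MPa
peridotite: 3190 kg/m³ × 9.8 m/s² × 35950 m = 1.124×10^9 Pa = 1124 MPa
dunite: 3222 kg/m³ × 9.8 m/s² × 12902 m = 4.074×10^8 Pa = 407.4 MPa
Total = 5.900 + 788.7 + 1124 + 407.4 = 2325.9 MPa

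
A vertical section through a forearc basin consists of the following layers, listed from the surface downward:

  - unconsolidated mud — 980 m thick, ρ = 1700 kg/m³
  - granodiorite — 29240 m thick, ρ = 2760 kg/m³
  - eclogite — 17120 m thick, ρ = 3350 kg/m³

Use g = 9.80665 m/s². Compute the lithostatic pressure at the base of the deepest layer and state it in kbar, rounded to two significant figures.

unconsolidated mud: 1700 kg/m³ × 9.80665 m/s² × 980 m = 1.634×10^7 Pa = 0.1634 kbar
granodiorite: 2760 kg/m³ × 9.80665 m/s² × 29240 m = 7.914×10^8 Pa = 7.914 kbar
eclogite: 3350 kg/m³ × 9.80665 m/s² × 17120 m = 5.624×10^8 Pa = 5.624 kbar
Total = 0.1634 + 7.914 + 5.624 = 13.702 kbar

14 kbar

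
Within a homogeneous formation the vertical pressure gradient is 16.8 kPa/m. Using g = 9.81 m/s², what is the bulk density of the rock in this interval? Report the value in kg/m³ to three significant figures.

ρ = (dP/dz)/g = 16.8 kPa/m / 9.81 m/s² = 16800 Pa/m / 9.81 m/s² = 1712.5 kg/m³

1710 kg/m³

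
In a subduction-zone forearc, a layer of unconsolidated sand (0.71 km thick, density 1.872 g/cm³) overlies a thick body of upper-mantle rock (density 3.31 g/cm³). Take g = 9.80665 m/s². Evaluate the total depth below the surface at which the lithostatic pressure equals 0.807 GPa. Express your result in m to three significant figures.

25200 m

Pressure at base of upper layers: 1872×9.80665×710 = 1.303×10^7 Pa = 0.01303 GPa
Remaining pressure to be supplied by upper-mantle rock: 8.070×10^8 − 1.303×10^7 = 7.940×10^8 Pa
Additional depth in upper-mantle rock = 7.940×10^8 Pa / (3310 kg/m³ × 9.80665 m/s²) = 24460 m
Total depth = 710 m + 24460 m = 25170 m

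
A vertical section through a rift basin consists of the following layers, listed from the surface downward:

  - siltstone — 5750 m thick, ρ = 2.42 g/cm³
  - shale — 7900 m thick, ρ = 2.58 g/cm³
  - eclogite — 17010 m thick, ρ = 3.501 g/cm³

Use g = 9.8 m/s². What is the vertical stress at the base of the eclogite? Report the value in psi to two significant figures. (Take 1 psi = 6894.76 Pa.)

130000 psi

siltstone: 2420 kg/m³ × 9.8 m/s² × 5750 m = 1.364×10^8 Pa = 19778 psi
shale: 2580 kg/m³ × 9.8 m/s² × 7900 m = 1.997×10^8 Pa = 28970 psi
eclogite: 3501 kg/m³ × 9.8 m/s² × 17010 m = 5.836×10^8 Pa = 84645 psi
Total = 19778 + 28970 + 84645 = 1.3339×10^5 psi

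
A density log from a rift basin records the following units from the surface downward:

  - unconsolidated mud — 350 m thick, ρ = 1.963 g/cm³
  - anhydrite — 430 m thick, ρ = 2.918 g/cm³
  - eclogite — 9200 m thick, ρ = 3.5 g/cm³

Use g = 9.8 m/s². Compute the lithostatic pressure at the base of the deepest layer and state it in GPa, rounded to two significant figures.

0.33 GPa

unconsolidated mud: 1963 kg/m³ × 9.8 m/s² × 350 m = 6.733×10^6 Pa = 6.733×10^-3 GPa
anhydrite: 2918 kg/m³ × 9.8 m/s² × 430 m = 1.230×10^7 Pa = 0.01230 GPa
eclogite: 3500 kg/m³ × 9.8 m/s² × 9200 m = 3.156×10^8 Pa = 0.3156 GPa
Total = 6.733×10^-3 + 0.01230 + 0.3156 = 0.33459 GPa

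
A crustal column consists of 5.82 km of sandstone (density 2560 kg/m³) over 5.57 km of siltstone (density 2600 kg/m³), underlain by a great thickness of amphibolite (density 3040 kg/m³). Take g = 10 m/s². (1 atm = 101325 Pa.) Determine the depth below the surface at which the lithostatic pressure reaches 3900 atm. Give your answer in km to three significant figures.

14.7 km

Pressure at base of upper layers: 2560×10×5820 + 2600×10×5570 = 2.938×10^8 Pa = 2900 atm
Remaining pressure to be supplied by amphibolite: 3.952×10^8 − 2.938×10^8 = 1.014×10^8 Pa
Additional depth in amphibolite = 1.014×10^8 Pa / (3040 kg/m³ × 10 m/s²) = 3334.1 m
Total depth = 11390 m + 3334.1 m = 14724 m
= 14.724 km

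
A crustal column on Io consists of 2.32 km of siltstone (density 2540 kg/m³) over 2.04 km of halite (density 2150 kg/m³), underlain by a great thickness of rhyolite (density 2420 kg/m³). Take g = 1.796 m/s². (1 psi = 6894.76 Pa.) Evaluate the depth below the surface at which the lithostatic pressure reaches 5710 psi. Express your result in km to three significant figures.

Pressure at base of upper layers: 2540×1.796×2320 + 2150×1.796×2040 = 1.846×10^7 Pa = 2678 psi
Remaining pressure to be supplied by rhyolite: 3.937×10^7 − 1.846×10^7 = 2.091×10^7 Pa
Additional depth in rhyolite = 2.091×10^7 Pa / (2420 kg/m³ × 1.796 m/s²) = 4810.6 m
Total depth = 4360 m + 4810.6 m = 9170.6 m
= 9.1706 km

9.17 km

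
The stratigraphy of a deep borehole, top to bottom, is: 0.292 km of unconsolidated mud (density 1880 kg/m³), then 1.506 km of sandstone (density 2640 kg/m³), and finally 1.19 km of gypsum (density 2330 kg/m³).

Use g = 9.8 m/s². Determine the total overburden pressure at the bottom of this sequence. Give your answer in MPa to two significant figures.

72 MPa

unconsolidated mud: 1880 kg/m³ × 9.8 m/s² × 292 m = 5.380×10^6 Pa = 5.380 MPa
sandstone: 2640 kg/m³ × 9.8 m/s² × 1506 m = 3.896×10^7 Pa = 38.96 MPa
gypsum: 2330 kg/m³ × 9.8 m/s² × 1190 m = 2.717×10^7 Pa = 27.17 MPa
Total = 5.380 + 38.96 + 27.17 = 71.516 MPa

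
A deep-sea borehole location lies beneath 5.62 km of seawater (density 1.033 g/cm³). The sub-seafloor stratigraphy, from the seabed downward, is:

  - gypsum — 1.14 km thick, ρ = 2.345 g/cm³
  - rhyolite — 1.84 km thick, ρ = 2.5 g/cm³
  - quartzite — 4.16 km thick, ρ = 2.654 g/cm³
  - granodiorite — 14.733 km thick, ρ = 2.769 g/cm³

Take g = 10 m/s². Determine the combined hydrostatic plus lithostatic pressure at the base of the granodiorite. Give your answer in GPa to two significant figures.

seawater: 1033 kg/m³ × 10 m/s² × 5620 m = 5.805×10^7 Pa = 0.05805 GPa
gypsum: 2345 kg/m³ × 10 m/s² × 1140 m = 2.673×10^7 Pa = 0.02673 GPa
rhyolite: 2500 kg/m³ × 10 m/s² × 1840 m = 4.600×10^7 Pa = 0.04600 GPa
quartzite: 2654 kg/m³ × 10 m/s² × 4160 m = 1.104×10^8 Pa = 0.1104 GPa
granodiorite: 2769 kg/m³ × 10 m/s² × 14733 m = 4.080×10^8 Pa = 0.4080 GPa
Total = 0.05805 + 0.02673 + 0.04600 + 0.1104 + 0.4080 = 0.64915 GPa

0.65 GPa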